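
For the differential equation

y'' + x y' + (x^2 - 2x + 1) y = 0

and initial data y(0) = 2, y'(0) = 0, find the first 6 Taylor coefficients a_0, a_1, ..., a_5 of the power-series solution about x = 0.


Ansatz: y(x) = sum_{n>=0} a_n x^n, so y'(x) = sum_{n>=1} n a_n x^(n-1) and y''(x) = sum_{n>=2} n(n-1) a_n x^(n-2).
Substitute into P(x) y'' + Q(x) y' + R(x) y = 0 with P(x) = 1, Q(x) = x, R(x) = x^2 - 2x + 1, and match powers of x.
Initial conditions: a_0 = 2, a_1 = 0.
Setting the coefficient of each power of x to zero and solving order by order (substituting the coefficients already found):
  x^0: 2 a_2 + a_0 = 0  ->  2 a_2 = -a_0 = -2  ->  a_2 = -1
  x^1: 6 a_3 + 2 a_1 - 2 a_0 = 0  ->  6 a_3 = -2 a_1 + 2 a_0 = 4  ->  a_3 = 2/3
  x^2: 12 a_4 + 3 a_2 - 2 a_1 + a_0 = 0  ->  12 a_4 = -3 a_2 + 2 a_1 - a_0 = 1  ->  a_4 = 1/12
  x^3: 20 a_5 + 4 a_3 - 2 a_2 + a_1 = 0  ->  20 a_5 = -4 a_3 + 2 a_2 - a_1 = -14/3  ->  a_5 = -7/30
Truncated series: y(x) = 2 - x^2 + (2/3) x^3 + (1/12) x^4 - (7/30) x^5 + O(x^6).

a_0 = 2; a_1 = 0; a_2 = -1; a_3 = 2/3; a_4 = 1/12; a_5 = -7/30


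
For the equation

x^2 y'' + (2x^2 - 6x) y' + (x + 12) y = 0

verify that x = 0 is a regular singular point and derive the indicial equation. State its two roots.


Divide by x^2 to reach normal form y'' + P_1(x) y' + P_2(x) y = 0 with P_1(x) = 2 - 6/x and P_2(x) = 1/x + 12/x^2.
x = 0 is a singular point because the y'-coefficient 2 - 6/x has a pole at x = 0 and the y-coefficient 1/x + 12/x^2 has a pole at x = 0.
It is a regular singular point because x P_1(x) = p(x) = 2x - 6 and x^2 P_2(x) = q(x) = x + 12 are polynomials, hence analytic at x = 0.
p(0) = -6,  q(0) = 12.
Indicial equation: r(r-1) + p(0) r + q(0) = 0, i.e. r^2 + (p(0) - 1) r + q(0) = 0, i.e. r^2 - 7 r + 12 = 0.
Discriminant: (-7)^2 - 4(12) = 1, so r = (7 ± 1)/2.
Solving: r_1 = 4, r_2 = 3.

indicial: r^2 - 7 r + 12 = 0; roots r_1 = 4, r_2 = 3


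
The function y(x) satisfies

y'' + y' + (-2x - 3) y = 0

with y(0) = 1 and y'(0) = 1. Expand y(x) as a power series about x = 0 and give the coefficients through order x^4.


Ansatz: y(x) = sum_{n>=0} a_n x^n, so y'(x) = sum_{n>=1} n a_n x^(n-1) and y''(x) = sum_{n>=2} n(n-1) a_n x^(n-2).
Substitute into P(x) y'' + Q(x) y' + R(x) y = 0 with P(x) = 1, Q(x) = 1, R(x) = -2x - 3, and match powers of x.
Initial conditions: a_0 = 1, a_1 = 1.
Setting the coefficient of each power of x to zero and solving order by order (substituting the coefficients already found):
  x^0: 2 a_2 + a_1 - 3 a_0 = 0  ->  2 a_2 = -a_1 + 3 a_0 = 2  ->  a_2 = 1
  x^1: 6 a_3 + 2 a_2 - 3 a_1 - 2 a_0 = 0  ->  6 a_3 = -2 a_2 + 3 a_1 + 2 a_0 = 3  ->  a_3 = 1/2
  x^2: 12 a_4 + 3 a_3 - 3 a_2 - 2 a_1 = 0  ->  12 a_4 = -3 a_3 + 3 a_2 + 2 a_1 = 7/2  ->  a_4 = 7/24
Truncated series: y(x) = 1 + x + x^2 + (1/2) x^3 + (7/24) x^4 + O(x^5).

a_0 = 1; a_1 = 1; a_2 = 1; a_3 = 1/2; a_4 = 7/24


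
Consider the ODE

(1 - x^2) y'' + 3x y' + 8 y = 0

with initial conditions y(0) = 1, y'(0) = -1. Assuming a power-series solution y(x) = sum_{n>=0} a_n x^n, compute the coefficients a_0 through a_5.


Ansatz: y(x) = sum_{n>=0} a_n x^n, so y'(x) = sum_{n>=1} n a_n x^(n-1) and y''(x) = sum_{n>=2} n(n-1) a_n x^(n-2).
Substitute into P(x) y'' + Q(x) y' + R(x) y = 0 with P(x) = 1 - x^2, Q(x) = 3x, R(x) = 8, and match powers of x.
Initial conditions: a_0 = 1, a_1 = -1.
Setting the coefficient of each power of x to zero and solving order by order (substituting the coefficients already found):
  x^0: 2 a_2 + 8 a_0 = 0  ->  2 a_2 = -8 a_0 = -8  ->  a_2 = -4
  x^1: 6 a_3 + 11 a_1 = 0  ->  6 a_3 = -11 a_1 = 11  ->  a_3 = 11/6
  x^2: 12 a_4 + 12 a_2 = 0  ->  12 a_4 = -12 a_2 = 48  ->  a_4 = 4
  x^3: 20 a_5 + 11 a_3 = 0  ->  20 a_5 = -11 a_3 = -121/6  ->  a_5 = -121/120
Truncated series: y(x) = 1 - x - 4 x^2 + (11/6) x^3 + 4 x^4 - (121/120) x^5 + O(x^6).

a_0 = 1; a_1 = -1; a_2 = -4; a_3 = 11/6; a_4 = 4; a_5 = -121/120


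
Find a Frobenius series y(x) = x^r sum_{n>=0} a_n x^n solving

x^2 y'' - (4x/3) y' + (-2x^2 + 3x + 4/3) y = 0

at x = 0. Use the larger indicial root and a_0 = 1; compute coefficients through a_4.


Write in Frobenius form y'' + (p(x)/x) y' + (q(x)/x^2) y = 0:
  p(x) = -4/3,  q(x) = -2x^2 + 3x + 4/3.
Indicial equation: r(r-1) + (-4/3) r + (4/3) = 0 -> roots r_1 = 4/3, r_2 = 1.
Take r = r_1 = 4/3. Let y(x) = x^r sum_{n>=0} a_n x^n with a_0 = 1.
Substitute y = x^r sum a_n x^n and match x^{r+n}. The recurrence is
  D(n) a_n + 3 a_{n-1} - 2 a_{n-2} = 0,  where D(n) = (r+n)(r+n-1) + (-4/3)(r+n) + (4/3).
  a_n = [-3 a_{n-1} + 2 a_{n-2}] / D(n).
Since the indicial polynomial factors as (r - r_1)(r - r_2), D(n) = (r_1 + n - r_1)(r_1 + n - r_2) = n(n + 1/3).
Evaluating step by step (a_0 = 1):
  n = 1: D(1) = 1(1 + 1/3) = 4/3; numerator = -3(1) = -3; a_1 = (-3)/(4/3) = -9/4
  n = 2: D(2) = 2(2 + 1/3) = 14/3; numerator = -3(-9/4) + 2(1) = 35/4; a_2 = (35/4)/(14/3) = 15/8
  n = 3: D(3) = 3(3 + 1/3) = 10; numerator = -3(15/8) + 2(-9/4) = -81/8; a_3 = (-81/8)/(10) = -81/80
  n = 4: D(4) = 4(4 + 1/3) = 52/3; numerator = -3(-81/80) + 2(15/8) = 543/80; a_4 = (543/80)/(52/3) = 1629/4160

r = 4/3; a_0 = 1; a_1 = -9/4; a_2 = 15/8; a_3 = -81/80; a_4 = 1629/4160


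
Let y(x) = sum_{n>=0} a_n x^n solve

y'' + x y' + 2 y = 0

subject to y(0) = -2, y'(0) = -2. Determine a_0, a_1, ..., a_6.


Ansatz: y(x) = sum_{n>=0} a_n x^n, so y'(x) = sum_{n>=1} n a_n x^(n-1) and y''(x) = sum_{n>=2} n(n-1) a_n x^(n-2).
Substitute into P(x) y'' + Q(x) y' + R(x) y = 0 with P(x) = 1, Q(x) = x, R(x) = 2, and match powers of x.
Initial conditions: a_0 = -2, a_1 = -2.
Setting the coefficient of each power of x to zero and solving order by order (substituting the coefficients already found):
  x^0: 2 a_2 + 2 a_0 = 0  ->  2 a_2 = -2 a_0 = 4  ->  a_2 = 2
  x^1: 6 a_3 + 3 a_1 = 0  ->  6 a_3 = -3 a_1 = 6  ->  a_3 = 1
  x^2: 12 a_4 + 4 a_2 = 0  ->  12 a_4 = -4 a_2 = -8  ->  a_4 = -2/3
  x^3: 20 a_5 + 5 a_3 = 0  ->  20 a_5 = -5 a_3 = -5  ->  a_5 = -1/4
  x^4: 30 a_6 + 6 a_4 = 0  ->  30 a_6 = -6 a_4 = 4  ->  a_6 = 2/15
Truncated series: y(x) = -2 - 2 x + 2 x^2 + x^3 - (2/3) x^4 - (1/4) x^5 + (2/15) x^6 + O(x^7).

a_0 = -2; a_1 = -2; a_2 = 2; a_3 = 1; a_4 = -2/3; a_5 = -1/4; a_6 = 2/15


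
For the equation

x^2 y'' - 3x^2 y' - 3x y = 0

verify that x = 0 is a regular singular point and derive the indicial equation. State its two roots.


Divide by x^2 to reach normal form y'' + P_1(x) y' + P_2(x) y = 0 with P_1(x) = -3 and P_2(x) = -3/x.
x = 0 is a singular point because the y-coefficient -3/x has a pole at x = 0.
It is a regular singular point because x P_1(x) = p(x) = -3x and x^2 P_2(x) = q(x) = -3x are polynomials, hence analytic at x = 0.
p(0) = 0,  q(0) = 0.
Indicial equation: r(r-1) + p(0) r + q(0) = 0, i.e. r^2 + (p(0) - 1) r + q(0) = 0, i.e. r^2 - 1 r = 0.
Discriminant: (-1)^2 - 4(0) = 1, so r = (1 ± 1)/2.
Solving: r_1 = 1, r_2 = 0.

indicial: r^2 - 1 r = 0; roots r_1 = 1, r_2 = 0


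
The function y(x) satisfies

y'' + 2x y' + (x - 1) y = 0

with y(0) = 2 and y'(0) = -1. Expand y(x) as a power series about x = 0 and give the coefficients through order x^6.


Ansatz: y(x) = sum_{n>=0} a_n x^n, so y'(x) = sum_{n>=1} n a_n x^(n-1) and y''(x) = sum_{n>=2} n(n-1) a_n x^(n-2).
Substitute into P(x) y'' + Q(x) y' + R(x) y = 0 with P(x) = 1, Q(x) = 2x, R(x) = x - 1, and match powers of x.
Initial conditions: a_0 = 2, a_1 = -1.
Setting the coefficient of each power of x to zero and solving order by order (substituting the coefficients already found):
  x^0: 2 a_2 - a_0 = 0  ->  2 a_2 = a_0 = 2  ->  a_2 = 1
  x^1: 6 a_3 + a_1 + a_0 = 0  ->  6 a_3 = -a_1 - a_0 = -1  ->  a_3 = -1/6
  x^2: 12 a_4 + 3 a_2 + a_1 = 0  ->  12 a_4 = -3 a_2 - a_1 = -2  ->  a_4 = -1/6
  x^3: 20 a_5 + 5 a_3 + a_2 = 0  ->  20 a_5 = -5 a_3 - a_2 = -1/6  ->  a_5 = -1/120
  x^4: 30 a_6 + 7 a_4 + a_3 = 0  ->  30 a_6 = -7 a_4 - a_3 = 4/3  ->  a_6 = 2/45
Truncated series: y(x) = 2 - x + x^2 - (1/6) x^3 - (1/6) x^4 - (1/120) x^5 + (2/45) x^6 + O(x^7).

a_0 = 2; a_1 = -1; a_2 = 1; a_3 = -1/6; a_4 = -1/6; a_5 = -1/120; a_6 = 2/45


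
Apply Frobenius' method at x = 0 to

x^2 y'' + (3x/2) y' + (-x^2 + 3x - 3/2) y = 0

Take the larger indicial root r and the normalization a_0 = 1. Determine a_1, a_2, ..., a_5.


Write in Frobenius form y'' + (p(x)/x) y' + (q(x)/x^2) y = 0:
  p(x) = 3/2,  q(x) = -x^2 + 3x - 3/2.
Indicial equation: r(r-1) + (3/2) r + (-3/2) = 0 -> roots r_1 = 1, r_2 = -3/2.
Take r = r_1 = 1. Let y(x) = x^r sum_{n>=0} a_n x^n with a_0 = 1.
Substitute y = x^r sum a_n x^n and match x^{r+n}. The recurrence is
  D(n) a_n + 3 a_{n-1} - 1 a_{n-2} = 0,  where D(n) = (r+n)(r+n-1) + (3/2)(r+n) + (-3/2).
  a_n = [-3 a_{n-1} + 1 a_{n-2}] / D(n).
Since the indicial polynomial factors as (r - r_1)(r - r_2), D(n) = (r_1 + n - r_1)(r_1 + n - r_2) = n(n + 5/2).
Evaluating step by step (a_0 = 1):
  n = 1: D(1) = 1(1 + 5/2) = 7/2; numerator = -3(1) = -3; a_1 = (-3)/(7/2) = -6/7
  n = 2: D(2) = 2(2 + 5/2) = 9; numerator = -3(-6/7) + 1(1) = 25/7; a_2 = (25/7)/(9) = 25/63
  n = 3: D(3) = 3(3 + 5/2) = 33/2; numerator = -3(25/63) + 1(-6/7) = -43/21; a_3 = (-43/21)/(33/2) = -86/693
  n = 4: D(4) = 4(4 + 5/2) = 26; numerator = -3(-86/693) + 1(25/63) = 533/693; a_4 = (533/693)/(26) = 41/1386
  n = 5: D(5) = 5(5 + 5/2) = 75/2; numerator = -3(41/1386) + 1(-86/693) = -295/1386; a_5 = (-295/1386)/(75/2) = -59/10395

r = 1; a_0 = 1; a_1 = -6/7; a_2 = 25/63; a_3 = -86/693; a_4 = 41/1386; a_5 = -59/10395


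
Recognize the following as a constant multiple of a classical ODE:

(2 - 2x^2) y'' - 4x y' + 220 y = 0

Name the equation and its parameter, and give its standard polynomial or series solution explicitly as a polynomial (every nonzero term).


All three coefficients share the factor 2; dividing through by 2 gives  (1 - x^2) y'' - 2x y' + 110 y = 0.
This matches the Legendre equation (1 - x^2) y'' - 2x y' + n(n+1) y = 0 (note the -2x y' term) with n(n+1) = 110, so n = 10; the polynomial solution is P_10(x).
With y = sum_k a_k x^k, matching x^k gives (k+2)(k+1) a_{k+2} = [k(k+1) - n(n+1)] a_k = (k - 10)(k + 11) a_k. The right side vanishes at k = 10, so the series with the parity of 10 terminates at degree 10.
Standard normalization (P_n(1) = 1): leading coefficient (2n)!/(2^n (n!)^2) = 2432902008176640000/(1024*13168189440000) = 46189/256, so a_10 = 46189/256. Work downward with a_k = (k+1)(k+2) a_{k+2} / ((k - 10)(k + 11)):
  a_8 = (9)(10)(46189/256) / ((8 - 10)(8 + 11)) = (2078505/128)/(-38) = -109395/256
  a_6 = (7)(8)(-109395/256) / ((6 - 10)(6 + 11)) = (-765765/32)/(-68) = 45045/128
  a_4 = (5)(6)(45045/128) / ((4 - 10)(4 + 11)) = (675675/64)/(-90) = -15015/128
  a_2 = (3)(4)(-15015/128) / ((2 - 10)(2 + 11)) = (-45045/32)/(-104) = 3465/256
  a_0 = (1)(2)(3465/256) / ((0 - 10)(0 + 11)) = (3465/128)/(-110) = -63/256
Hence P_10(x) = 46189 x^10/256 - 109395 x^8/256 + 45045 x^6/128 - 15015 x^4/128 + 3465 x^2/256 - 63/256.

P_10(x); series = 46189 x^10/256 - 109395 x^8/256 + 45045 x^6/128 - 15015 x^4/128 + 3465 x^2/256 - 63/256


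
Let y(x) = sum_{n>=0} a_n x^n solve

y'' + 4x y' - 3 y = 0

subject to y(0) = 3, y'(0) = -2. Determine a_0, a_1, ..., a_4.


Ansatz: y(x) = sum_{n>=0} a_n x^n, so y'(x) = sum_{n>=1} n a_n x^(n-1) and y''(x) = sum_{n>=2} n(n-1) a_n x^(n-2).
Substitute into P(x) y'' + Q(x) y' + R(x) y = 0 with P(x) = 1, Q(x) = 4x, R(x) = -3, and match powers of x.
Initial conditions: a_0 = 3, a_1 = -2.
Setting the coefficient of each power of x to zero and solving order by order (substituting the coefficients already found):
  x^0: 2 a_2 - 3 a_0 = 0  ->  2 a_2 = 3 a_0 = 9  ->  a_2 = 9/2
  x^1: 6 a_3 + a_1 = 0  ->  6 a_3 = -a_1 = 2  ->  a_3 = 1/3
  x^2: 12 a_4 + 5 a_2 = 0  ->  12 a_4 = -5 a_2 = -45/2  ->  a_4 = -15/8
Truncated series: y(x) = 3 - 2 x + (9/2) x^2 + (1/3) x^3 - (15/8) x^4 + O(x^5).

a_0 = 3; a_1 = -2; a_2 = 9/2; a_3 = 1/3; a_4 = -15/8


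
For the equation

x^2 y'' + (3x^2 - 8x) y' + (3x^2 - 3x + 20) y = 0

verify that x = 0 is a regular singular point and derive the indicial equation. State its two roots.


Divide by x^2 to reach normal form y'' + P_1(x) y' + P_2(x) y = 0 with P_1(x) = 3 - 8/x and P_2(x) = 3 - 3/x + 20/x^2.
x = 0 is a singular point because the y'-coefficient 3 - 8/x has a pole at x = 0 and the y-coefficient 3 - 3/x + 20/x^2 has a pole at x = 0.
It is a regular singular point because x P_1(x) = p(x) = 3x - 8 and x^2 P_2(x) = q(x) = 3x^2 - 3x + 20 are polynomials, hence analytic at x = 0.
p(0) = -8,  q(0) = 20.
Indicial equation: r(r-1) + p(0) r + q(0) = 0, i.e. r^2 + (p(0) - 1) r + q(0) = 0, i.e. r^2 - 9 r + 20 = 0.
Discriminant: (-9)^2 - 4(20) = 1, so r = (9 ± 1)/2.
Solving: r_1 = 5, r_2 = 4.

indicial: r^2 - 9 r + 20 = 0; roots r_1 = 5, r_2 = 4


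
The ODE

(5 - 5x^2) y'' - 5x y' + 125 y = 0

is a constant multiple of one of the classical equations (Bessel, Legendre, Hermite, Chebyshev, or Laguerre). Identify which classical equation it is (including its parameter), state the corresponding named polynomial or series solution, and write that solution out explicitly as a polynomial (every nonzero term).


All three coefficients share the factor 5; dividing through by 5 gives  (1 - x^2) y'' - x y' + 25 y = 0.
This matches the Chebyshev equation (1 - x^2) y'' - x y' + n^2 y = 0 (note the -x y' term, not -2x y') with n^2 = 25, so n = 5; the polynomial solution is T_5(x).
With y = sum_k a_k x^k, matching x^k gives (k+2)(k+1) a_{k+2} = (k^2 - n^2) a_k = (k - 5)(k + 5) a_k. The right side vanishes at k = 5, so the series with the parity of 5 terminates at degree 5.
Standard normalization: leading coefficient of T_n is 2^(n-1), so a_5 = 2^4 = 16. Work downward with a_k = (k+1)(k+2) a_{k+2} / ((k - 5)(k + 5)):
  a_3 = (4)(5)(16) / ((3 - 5)(3 + 5)) = 320/(-16) = -20
  a_1 = (2)(3)(-20) / ((1 - 5)(1 + 5)) = -120/(-24) = 5
Hence T_5(x) = 16 x^5 - 20 x^3 + 5 x.

T_5(x); series = 16 x^5 - 20 x^3 + 5 x


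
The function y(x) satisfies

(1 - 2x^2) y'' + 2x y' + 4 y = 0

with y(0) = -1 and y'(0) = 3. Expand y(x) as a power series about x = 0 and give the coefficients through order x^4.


Ansatz: y(x) = sum_{n>=0} a_n x^n, so y'(x) = sum_{n>=1} n a_n x^(n-1) and y''(x) = sum_{n>=2} n(n-1) a_n x^(n-2).
Substitute into P(x) y'' + Q(x) y' + R(x) y = 0 with P(x) = 1 - 2x^2, Q(x) = 2x, R(x) = 4, and match powers of x.
Initial conditions: a_0 = -1, a_1 = 3.
Setting the coefficient of each power of x to zero and solving order by order (substituting the coefficients already found):
  x^0: 2 a_2 + 4 a_0 = 0  ->  2 a_2 = -4 a_0 = 4  ->  a_2 = 2
  x^1: 6 a_3 + 6 a_1 = 0  ->  6 a_3 = -6 a_1 = -18  ->  a_3 = -3
  x^2: 12 a_4 + 4 a_2 = 0  ->  12 a_4 = -4 a_2 = -8  ->  a_4 = -2/3
Truncated series: y(x) = -1 + 3 x + 2 x^2 - 3 x^3 - (2/3) x^4 + O(x^5).

a_0 = -1; a_1 = 3; a_2 = 2; a_3 = -3; a_4 = -2/3


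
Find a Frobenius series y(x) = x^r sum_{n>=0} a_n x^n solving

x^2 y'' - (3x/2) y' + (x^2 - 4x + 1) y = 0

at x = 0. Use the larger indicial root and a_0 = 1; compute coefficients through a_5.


Write in Frobenius form y'' + (p(x)/x) y' + (q(x)/x^2) y = 0:
  p(x) = -3/2,  q(x) = x^2 - 4x + 1.
Indicial equation: r(r-1) + (-3/2) r + (1) = 0 -> roots r_1 = 2, r_2 = 1/2.
Take r = r_1 = 2. Let y(x) = x^r sum_{n>=0} a_n x^n with a_0 = 1.
Substitute y = x^r sum a_n x^n and match x^{r+n}. The recurrence is
  D(n) a_n - 4 a_{n-1} + 1 a_{n-2} = 0,  where D(n) = (r+n)(r+n-1) + (-3/2)(r+n) + (1).
  a_n = [4 a_{n-1} - 1 a_{n-2}] / D(n).
Since the indicial polynomial factors as (r - r_1)(r - r_2), D(n) = (r_1 + n - r_1)(r_1 + n - r_2) = n(n + 3/2).
Evaluating step by step (a_0 = 1):
  n = 1: D(1) = 1(1 + 3/2) = 5/2; numerator = 4(1) = 4; a_1 = (4)/(5/2) = 8/5
  n = 2: D(2) = 2(2 + 3/2) = 7; numerator = 4(8/5) - 1(1) = 27/5; a_2 = (27/5)/(7) = 27/35
  n = 3: D(3) = 3(3 + 3/2) = 27/2; numerator = 4(27/35) - 1(8/5) = 52/35; a_3 = (52/35)/(27/2) = 104/945
  n = 4: D(4) = 4(4 + 3/2) = 22; numerator = 4(104/945) - 1(27/35) = -313/945; a_4 = (-313/945)/(22) = -313/20790
  n = 5: D(5) = 5(5 + 3/2) = 65/2; numerator = 4(-313/20790) - 1(104/945) = -118/693; a_5 = (-118/693)/(65/2) = -236/45045

r = 2; a_0 = 1; a_1 = 8/5; a_2 = 27/35; a_3 = 104/945; a_4 = -313/20790; a_5 = -236/45045


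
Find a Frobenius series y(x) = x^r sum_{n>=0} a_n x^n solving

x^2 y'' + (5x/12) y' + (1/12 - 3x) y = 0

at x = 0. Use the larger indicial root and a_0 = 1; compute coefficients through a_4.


Write in Frobenius form y'' + (p(x)/x) y' + (q(x)/x^2) y = 0:
  p(x) = 5/12,  q(x) = 1/12 - 3x.
Indicial equation: r(r-1) + (5/12) r + (1/12) = 0 -> roots r_1 = 1/3, r_2 = 1/4.
Take r = r_1 = 1/3. Let y(x) = x^r sum_{n>=0} a_n x^n with a_0 = 1.
Substitute y = x^r sum a_n x^n and match x^{r+n}. The recurrence is
  D(n) a_n - 3 a_{n-1} = 0,  where D(n) = (r+n)(r+n-1) + (5/12)(r+n) + (1/12).
  a_n = 3 / D(n) * a_{n-1}.
Since the indicial polynomial factors as (r - r_1)(r - r_2), D(n) = (r_1 + n - r_1)(r_1 + n - r_2) = n(n + 1/12).
Evaluating step by step (a_0 = 1):
  n = 1: D(1) = 1(1 + 1/12) = 13/12; numerator = 3(1) = 3; a_1 = (3)/(13/12) = 36/13
  n = 2: D(2) = 2(2 + 1/12) = 25/6; numerator = 3(36/13) = 108/13; a_2 = (108/13)/(25/6) = 648/325
  n = 3: D(3) = 3(3 + 1/12) = 37/4; numerator = 3(648/325) = 1944/325; a_3 = (1944/325)/(37/4) = 7776/12025
  n = 4: D(4) = 4(4 + 1/12) = 49/3; numerator = 3(7776/12025) = 23328/12025; a_4 = (23328/12025)/(49/3) = 69984/589225

r = 1/3; a_0 = 1; a_1 = 36/13; a_2 = 648/325; a_3 = 7776/12025; a_4 = 69984/589225


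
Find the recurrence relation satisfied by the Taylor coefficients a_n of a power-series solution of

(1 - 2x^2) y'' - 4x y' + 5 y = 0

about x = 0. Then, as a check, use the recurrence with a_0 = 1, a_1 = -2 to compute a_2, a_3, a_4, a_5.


Substitute y = sum_n a_n x^n.
(1 - 2 x^2) y'' contributes (n+2)(n+1) a_{n+2} - 2 n(n-1) a_n at x^n.
-4 x y'(x) contributes -4 n a_n at x^n.
5 y(x) contributes 5 a_n at x^n.
Matching x^n: (n+2)(n+1) a_{n+2} + (-2 n(n-1) - 4 n + 5) a_n = 0.
Thus a_{n+2} = (2 n(n-1) + 4 n - 5) / ((n+1)(n+2)) * a_n.

Check with a_0 = 1, a_1 = -2 (apply the recurrence for n = 0, 1, 2, 3): a_0 = 1, a_1 = -2, a_2 = -5/2, a_3 = 1/3, a_4 = -35/24, a_5 = 19/60.

a_(n+2) = (2 n(n-1) + 4 n - 5) / ((n+1)(n+2)) * a_n; check: a_0 = 1, a_1 = -2, a_2 = -5/2, a_3 = 1/3, a_4 = -35/24, a_5 = 19/60


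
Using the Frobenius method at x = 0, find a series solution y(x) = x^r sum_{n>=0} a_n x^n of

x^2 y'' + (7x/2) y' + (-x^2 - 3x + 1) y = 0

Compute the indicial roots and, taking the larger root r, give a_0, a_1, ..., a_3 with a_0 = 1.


Write in Frobenius form y'' + (p(x)/x) y' + (q(x)/x^2) y = 0:
  p(x) = 7/2,  q(x) = -x^2 - 3x + 1.
Indicial equation: r(r-1) + (7/2) r + (1) = 0 -> roots r_1 = -1/2, r_2 = -2.
Take r = r_1 = -1/2. Let y(x) = x^r sum_{n>=0} a_n x^n with a_0 = 1.
Substitute y = x^r sum a_n x^n and match x^{r+n}. The recurrence is
  D(n) a_n - 3 a_{n-1} - 1 a_{n-2} = 0,  where D(n) = (r+n)(r+n-1) + (7/2)(r+n) + (1).
  a_n = [3 a_{n-1} + 1 a_{n-2}] / D(n).
Since the indicial polynomial factors as (r - r_1)(r - r_2), D(n) = (r_1 + n - r_1)(r_1 + n - r_2) = n(n + 3/2).
Evaluating step by step (a_0 = 1):
  n = 1: D(1) = 1(1 + 3/2) = 5/2; numerator = 3(1) = 3; a_1 = (3)/(5/2) = 6/5
  n = 2: D(2) = 2(2 + 3/2) = 7; numerator = 3(6/5) + 1(1) = 23/5; a_2 = (23/5)/(7) = 23/35
  n = 3: D(3) = 3(3 + 3/2) = 27/2; numerator = 3(23/35) + 1(6/5) = 111/35; a_3 = (111/35)/(27/2) = 74/315

r = -1/2; a_0 = 1; a_1 = 6/5; a_2 = 23/35; a_3 = 74/315


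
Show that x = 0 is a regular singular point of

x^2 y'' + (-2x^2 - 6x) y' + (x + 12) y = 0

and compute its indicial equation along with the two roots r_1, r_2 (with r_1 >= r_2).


Divide by x^2 to reach normal form y'' + P_1(x) y' + P_2(x) y = 0 with P_1(x) = -2 - 6/x and P_2(x) = 1/x + 12/x^2.
x = 0 is a singular point because the y'-coefficient -2 - 6/x has a pole at x = 0 and the y-coefficient 1/x + 12/x^2 has a pole at x = 0.
It is a regular singular point because x P_1(x) = p(x) = -2x - 6 and x^2 P_2(x) = q(x) = x + 12 are polynomials, hence analytic at x = 0.
p(0) = -6,  q(0) = 12.
Indicial equation: r(r-1) + p(0) r + q(0) = 0, i.e. r^2 + (p(0) - 1) r + q(0) = 0, i.e. r^2 - 7 r + 12 = 0.
Discriminant: (-7)^2 - 4(12) = 1, so r = (7 ± 1)/2.
Solving: r_1 = 4, r_2 = 3.

indicial: r^2 - 7 r + 12 = 0; roots r_1 = 4, r_2 = 3


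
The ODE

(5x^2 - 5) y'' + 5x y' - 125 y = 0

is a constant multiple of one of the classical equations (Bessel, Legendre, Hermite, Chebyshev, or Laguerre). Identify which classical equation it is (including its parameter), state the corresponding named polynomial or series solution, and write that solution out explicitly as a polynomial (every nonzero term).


All three coefficients share the factor -5; dividing through by -5 gives  (1 - x^2) y'' - x y' + 25 y = 0.
This matches the Chebyshev equation (1 - x^2) y'' - x y' + n^2 y = 0 (note the -x y' term, not -2x y') with n^2 = 25, so n = 5; the polynomial solution is T_5(x).
With y = sum_k a_k x^k, matching x^k gives (k+2)(k+1) a_{k+2} = (k^2 - n^2) a_k = (k - 5)(k + 5) a_k. The right side vanishes at k = 5, so the series with the parity of 5 terminates at degree 5.
Standard normalization: leading coefficient of T_n is 2^(n-1), so a_5 = 2^4 = 16. Work downward with a_k = (k+1)(k+2) a_{k+2} / ((k - 5)(k + 5)):
  a_3 = (4)(5)(16) / ((3 - 5)(3 + 5)) = 320/(-16) = -20
  a_1 = (2)(3)(-20) / ((1 - 5)(1 + 5)) = -120/(-24) = 5
Hence T_5(x) = 16 x^5 - 20 x^3 + 5 x.

T_5(x); series = 16 x^5 - 20 x^3 + 5 x


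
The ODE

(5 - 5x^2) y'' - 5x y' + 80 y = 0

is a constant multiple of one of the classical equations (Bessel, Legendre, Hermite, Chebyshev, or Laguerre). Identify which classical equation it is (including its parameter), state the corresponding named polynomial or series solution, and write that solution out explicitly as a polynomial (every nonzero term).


All three coefficients share the factor 5; dividing through by 5 gives  (1 - x^2) y'' - x y' + 16 y = 0.
This matches the Chebyshev equation (1 - x^2) y'' - x y' + n^2 y = 0 (note the -x y' term, not -2x y') with n^2 = 16, so n = 4; the polynomial solution is T_4(x).
With y = sum_k a_k x^k, matching x^k gives (k+2)(k+1) a_{k+2} = (k^2 - n^2) a_k = (k - 4)(k + 4) a_k. The right side vanishes at k = 4, so the series with the parity of 4 terminates at degree 4.
Standard normalization: leading coefficient of T_n is 2^(n-1), so a_4 = 2^3 = 8. Work downward with a_k = (k+1)(k+2) a_{k+2} / ((k - 4)(k + 4)):
  a_2 = (3)(4)(8) / ((2 - 4)(2 + 4)) = 96/(-12) = -8
  a_0 = (1)(2)(-8) / ((0 - 4)(0 + 4)) = -16/(-16) = 1
Hence T_4(x) = 8 x^4 - 8 x^2 + 1.

T_4(x); series = 8 x^4 - 8 x^2 + 1


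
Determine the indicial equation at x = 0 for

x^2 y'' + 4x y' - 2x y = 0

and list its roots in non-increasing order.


Divide by x^2 to reach normal form y'' + P_1(x) y' + P_2(x) y = 0 with P_1(x) = 4/x and P_2(x) = -2/x.
x = 0 is a singular point because the y'-coefficient 4/x has a pole at x = 0 and the y-coefficient -2/x has a pole at x = 0.
It is a regular singular point because x P_1(x) = p(x) = 4 and x^2 P_2(x) = q(x) = -2x are polynomials, hence analytic at x = 0.
p(0) = 4,  q(0) = 0.
Indicial equation: r(r-1) + p(0) r + q(0) = 0, i.e. r^2 + (p(0) - 1) r + q(0) = 0, i.e. r^2 + 3 r = 0.
Discriminant: (3)^2 - 4(0) = 9, so r = (-3 ± 3)/2.
Solving: r_1 = 0, r_2 = -3.

indicial: r^2 + 3 r = 0; roots r_1 = 0, r_2 = -3


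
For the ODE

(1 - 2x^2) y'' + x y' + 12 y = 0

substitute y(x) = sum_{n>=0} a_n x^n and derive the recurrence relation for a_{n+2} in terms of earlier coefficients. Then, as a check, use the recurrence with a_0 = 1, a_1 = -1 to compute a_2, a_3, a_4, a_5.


Substitute y = sum_n a_n x^n.
(1 - 2 x^2) y'' contributes (n+2)(n+1) a_{n+2} - 2 n(n-1) a_n at x^n.
x y'(x) contributes n a_n at x^n.
12 y(x) contributes 12 a_n at x^n.
Matching x^n: (n+2)(n+1) a_{n+2} + (-2 n(n-1) + n + 12) a_n = 0.
Thus a_{n+2} = (2 n(n-1) - n - 12) / ((n+1)(n+2)) * a_n.

Check with a_0 = 1, a_1 = -1 (apply the recurrence for n = 0, 1, 2, 3): a_0 = 1, a_1 = -1, a_2 = -6, a_3 = 13/6, a_4 = 5, a_5 = -13/40.

a_(n+2) = (2 n(n-1) - n - 12) / ((n+1)(n+2)) * a_n; check: a_0 = 1, a_1 = -1, a_2 = -6, a_3 = 13/6, a_4 = 5, a_5 = -13/40


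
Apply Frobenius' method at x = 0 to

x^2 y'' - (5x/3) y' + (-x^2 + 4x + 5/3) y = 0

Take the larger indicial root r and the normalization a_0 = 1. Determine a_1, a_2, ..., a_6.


Write in Frobenius form y'' + (p(x)/x) y' + (q(x)/x^2) y = 0:
  p(x) = -5/3,  q(x) = -x^2 + 4x + 5/3.
Indicial equation: r(r-1) + (-5/3) r + (5/3) = 0 -> roots r_1 = 5/3, r_2 = 1.
Take r = r_1 = 5/3. Let y(x) = x^r sum_{n>=0} a_n x^n with a_0 = 1.
Substitute y = x^r sum a_n x^n and match x^{r+n}. The recurrence is
  D(n) a_n + 4 a_{n-1} - 1 a_{n-2} = 0,  where D(n) = (r+n)(r+n-1) + (-5/3)(r+n) + (5/3).
  a_n = [-4 a_{n-1} + 1 a_{n-2}] / D(n).
Since the indicial polynomial factors as (r - r_1)(r - r_2), D(n) = (r_1 + n - r_1)(r_1 + n - r_2) = n(n + 2/3).
Evaluating step by step (a_0 = 1):
  n = 1: D(1) = 1(1 + 2/3) = 5/3; numerator = -4(1) = -4; a_1 = (-4)/(5/3) = -12/5
  n = 2: D(2) = 2(2 + 2/3) = 16/3; numerator = -4(-12/5) + 1(1) = 53/5; a_2 = (53/5)/(16/3) = 159/80
  n = 3: D(3) = 3(3 + 2/3) = 11; numerator = -4(159/80) + 1(-12/5) = -207/20; a_3 = (-207/20)/(11) = -207/220
  n = 4: D(4) = 4(4 + 2/3) = 56/3; numerator = -4(-207/220) + 1(159/80) = 5061/880; a_4 = (5061/880)/(56/3) = 2169/7040
  n = 5: D(5) = 5(5 + 2/3) = 85/3; numerator = -4(2169/7040) + 1(-207/220) = -765/352; a_5 = (-765/352)/(85/3) = -27/352
  n = 6: D(6) = 6(6 + 2/3) = 40; numerator = -4(-27/352) + 1(2169/7040) = 4329/7040; a_6 = (4329/7040)/(40) = 4329/281600

r = 5/3; a_0 = 1; a_1 = -12/5; a_2 = 159/80; a_3 = -207/220; a_4 = 2169/7040; a_5 = -27/352; a_6 = 4329/281600


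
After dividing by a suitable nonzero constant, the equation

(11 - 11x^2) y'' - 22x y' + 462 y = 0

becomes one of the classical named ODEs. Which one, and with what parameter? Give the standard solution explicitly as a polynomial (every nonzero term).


All three coefficients share the factor 11; dividing through by 11 gives  (1 - x^2) y'' - 2x y' + 42 y = 0.
This matches the Legendre equation (1 - x^2) y'' - 2x y' + n(n+1) y = 0 (note the -2x y' term) with n(n+1) = 42, so n = 6; the polynomial solution is P_6(x).
With y = sum_k a_k x^k, matching x^k gives (k+2)(k+1) a_{k+2} = [k(k+1) - n(n+1)] a_k = (k - 6)(k + 7) a_k. The right side vanishes at k = 6, so the series with the parity of 6 terminates at degree 6.
Standard normalization (P_n(1) = 1): leading coefficient (2n)!/(2^n (n!)^2) = 479001600/(64*518400) = 231/16, so a_6 = 231/16. Work downward with a_k = (k+1)(k+2) a_{k+2} / ((k - 6)(k + 7)):
  a_4 = (5)(6)(231/16) / ((4 - 6)(4 + 7)) = (3465/8)/(-22) = -315/16
  a_2 = (3)(4)(-315/16) / ((2 - 6)(2 + 7)) = (-945/4)/(-36) = 105/16
  a_0 = (1)(2)(105/16) / ((0 - 6)(0 + 7)) = (105/8)/(-42) = -5/16
Hence P_6(x) = 231 x^6/16 - 315 x^4/16 + 105 x^2/16 - 5/16.

P_6(x); series = 231 x^6/16 - 315 x^4/16 + 105 x^2/16 - 5/16


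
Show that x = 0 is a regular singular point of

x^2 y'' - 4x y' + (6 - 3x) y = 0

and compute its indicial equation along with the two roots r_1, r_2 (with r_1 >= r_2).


Divide by x^2 to reach normal form y'' + P_1(x) y' + P_2(x) y = 0 with P_1(x) = -4/x and P_2(x) = -3/x + 6/x^2.
x = 0 is a singular point because the y'-coefficient -4/x has a pole at x = 0 and the y-coefficient -3/x + 6/x^2 has a pole at x = 0.
It is a regular singular point because x P_1(x) = p(x) = -4 and x^2 P_2(x) = q(x) = 6 - 3x are polynomials, hence analytic at x = 0.
p(0) = -4,  q(0) = 6.
Indicial equation: r(r-1) + p(0) r + q(0) = 0, i.e. r^2 + (p(0) - 1) r + q(0) = 0, i.e. r^2 - 5 r + 6 = 0.
Discriminant: (-5)^2 - 4(6) = 1, so r = (5 ± 1)/2.
Solving: r_1 = 3, r_2 = 2.

indicial: r^2 - 5 r + 6 = 0; roots r_1 = 3, r_2 = 2


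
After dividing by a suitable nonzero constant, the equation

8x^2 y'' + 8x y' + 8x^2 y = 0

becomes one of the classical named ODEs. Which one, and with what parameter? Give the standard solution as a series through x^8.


All three coefficients share the factor 8; dividing through by 8 gives  x^2 y'' + x y' + x^2 y = 0.
This matches the Bessel equation x^2 y'' + x y' + (x^2 - nu^2) y = 0 with nu^2 = 0, so nu = 0; the solution bounded at x = 0 is J_0(x).
Frobenius at x = 0: indicial roots ±nu; for r = nu the recurrence k(k + 2nu) c_k = -c_{k-2} gives the standard series J_nu(x) = sum_{k>=0} (-1)^k / (k! (k+nu)!) (x/2)^(2k+nu). Evaluate the first 5 terms:
  k = 0: (-1)^0 / (0! * 0! * 2^0) x^0 = 1/(1*1*1) x^0 = (1) x^0
  k = 1: (-1)^1 / (1! * 1! * 2^2) x^2 = -1/(1*1*4) x^2 = (-1/4) x^2
  k = 2: (-1)^2 / (2! * 2! * 2^4) x^4 = 1/(2*2*16) x^4 = (1/64) x^4
  k = 3: (-1)^3 / (3! * 3! * 2^6) x^6 = -1/(6*6*64) x^6 = (-1/2304) x^6
  k = 4: (-1)^4 / (4! * 4! * 2^8) x^8 = 1/(24*24*256) x^8 = (1/147456) x^8
Hence J_0(x) = x^8/147456 - x^6/2304 + x^4/64 - x^2/4 + 1 + ....

J_0(x); series = x^8/147456 - x^6/2304 + x^4/64 - x^2/4 + 1


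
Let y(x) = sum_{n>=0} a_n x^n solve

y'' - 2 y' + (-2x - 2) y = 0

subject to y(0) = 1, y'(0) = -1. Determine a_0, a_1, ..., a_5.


Ansatz: y(x) = sum_{n>=0} a_n x^n, so y'(x) = sum_{n>=1} n a_n x^(n-1) and y''(x) = sum_{n>=2} n(n-1) a_n x^(n-2).
Substitute into P(x) y'' + Q(x) y' + R(x) y = 0 with P(x) = 1, Q(x) = -2, R(x) = -2x - 2, and match powers of x.
Initial conditions: a_0 = 1, a_1 = -1.
Setting the coefficient of each power of x to zero and solving order by order (substituting the coefficients already found):
  x^0: 2 a_2 - 2 a_1 - 2 a_0 = 0  ->  2 a_2 = 2 a_1 + 2 a_0 = 0  ->  a_2 = 0
  x^1: 6 a_3 - 4 a_2 - 2 a_1 - 2 a_0 = 0  ->  6 a_3 = 4 a_2 + 2 a_1 + 2 a_0 = 0  ->  a_3 = 0
  x^2: 12 a_4 - 6 a_3 - 2 a_2 - 2 a_1 = 0  ->  12 a_4 = 6 a_3 + 2 a_2 + 2 a_1 = -2  ->  a_4 = -1/6
  x^3: 20 a_5 - 8 a_4 - 2 a_3 - 2 a_2 = 0  ->  20 a_5 = 8 a_4 + 2 a_3 + 2 a_2 = -4/3  ->  a_5 = -1/15
Truncated series: y(x) = 1 - x - (1/6) x^4 - (1/15) x^5 + O(x^6).

a_0 = 1; a_1 = -1; a_2 = 0; a_3 = 0; a_4 = -1/6; a_5 = -1/15


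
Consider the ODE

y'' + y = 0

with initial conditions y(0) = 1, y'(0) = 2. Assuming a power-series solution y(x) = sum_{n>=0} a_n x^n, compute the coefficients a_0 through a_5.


Ansatz: y(x) = sum_{n>=0} a_n x^n, so y'(x) = sum_{n>=1} n a_n x^(n-1) and y''(x) = sum_{n>=2} n(n-1) a_n x^(n-2).
Substitute into P(x) y'' + Q(x) y' + R(x) y = 0 with P(x) = 1, Q(x) = 0, R(x) = 1, and match powers of x.
Initial conditions: a_0 = 1, a_1 = 2.
Setting the coefficient of each power of x to zero and solving order by order (substituting the coefficients already found):
  x^0: 2 a_2 + a_0 = 0  ->  2 a_2 = -a_0 = -1  ->  a_2 = -1/2
  x^1: 6 a_3 + a_1 = 0  ->  6 a_3 = -a_1 = -2  ->  a_3 = -1/3
  x^2: 12 a_4 + a_2 = 0  ->  12 a_4 = -a_2 = 1/2  ->  a_4 = 1/24
  x^3: 20 a_5 + a_3 = 0  ->  20 a_5 = -a_3 = 1/3  ->  a_5 = 1/60
Truncated series: y(x) = 1 + 2 x - (1/2) x^2 - (1/3) x^3 + (1/24) x^4 + (1/60) x^5 + O(x^6).

a_0 = 1; a_1 = 2; a_2 = -1/2; a_3 = -1/3; a_4 = 1/24; a_5 = 1/60


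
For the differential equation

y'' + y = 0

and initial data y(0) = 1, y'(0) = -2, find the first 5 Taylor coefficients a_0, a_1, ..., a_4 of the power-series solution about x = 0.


Ansatz: y(x) = sum_{n>=0} a_n x^n, so y'(x) = sum_{n>=1} n a_n x^(n-1) and y''(x) = sum_{n>=2} n(n-1) a_n x^(n-2).
Substitute into P(x) y'' + Q(x) y' + R(x) y = 0 with P(x) = 1, Q(x) = 0, R(x) = 1, and match powers of x.
Initial conditions: a_0 = 1, a_1 = -2.
Setting the coefficient of each power of x to zero and solving order by order (substituting the coefficients already found):
  x^0: 2 a_2 + a_0 = 0  ->  2 a_2 = -a_0 = -1  ->  a_2 = -1/2
  x^1: 6 a_3 + a_1 = 0  ->  6 a_3 = -a_1 = 2  ->  a_3 = 1/3
  x^2: 12 a_4 + a_2 = 0  ->  12 a_4 = -a_2 = 1/2  ->  a_4 = 1/24
Truncated series: y(x) = 1 - 2 x - (1/2) x^2 + (1/3) x^3 + (1/24) x^4 + O(x^5).

a_0 = 1; a_1 = -2; a_2 = -1/2; a_3 = 1/3; a_4 = 1/24


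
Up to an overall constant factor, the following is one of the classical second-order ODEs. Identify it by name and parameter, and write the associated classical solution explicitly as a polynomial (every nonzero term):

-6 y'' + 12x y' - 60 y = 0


All three coefficients share the factor -6; dividing through by -6 gives  y'' - 2x y' + 10 y = 0.
This matches the Hermite equation y'' - 2x y' + 2n y = 0 with 2n = 10, so n = 5; the polynomial solution is H_5(x).
With y = sum_k a_k x^k, matching x^k gives (k+2)(k+1) a_{k+2} = 2(k - n) a_k = 2(k - 5) a_k. The right side vanishes at k = 5, so the series with the parity of 5 terminates at degree 5.
Standard normalization: leading coefficient of H_n is 2^n, so a_5 = 2^5 = 32. Work downward with a_k = (k+1)(k+2) a_{k+2} / (2(k - n)):
  a_3 = (4)(5)(32) / (2(3 - 5)) = 640/(-4) = -160
  a_1 = (2)(3)(-160) / (2(1 - 5)) = -960/(-8) = 120
Hence H_5(x) = 32 x^5 - 160 x^3 + 120 x.

H_5(x); series = 32 x^5 - 160 x^3 + 120 x


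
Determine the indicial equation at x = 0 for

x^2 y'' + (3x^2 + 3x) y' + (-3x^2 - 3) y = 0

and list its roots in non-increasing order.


Divide by x^2 to reach normal form y'' + P_1(x) y' + P_2(x) y = 0 with P_1(x) = 3 + 3/x and P_2(x) = -3 - 3/x^2.
x = 0 is a singular point because the y'-coefficient 3 + 3/x has a pole at x = 0 and the y-coefficient -3 - 3/x^2 has a pole at x = 0.
It is a regular singular point because x P_1(x) = p(x) = 3x + 3 and x^2 P_2(x) = q(x) = -3x^2 - 3 are polynomials, hence analytic at x = 0.
p(0) = 3,  q(0) = -3.
Indicial equation: r(r-1) + p(0) r + q(0) = 0, i.e. r^2 + (p(0) - 1) r + q(0) = 0, i.e. r^2 + 2 r - 3 = 0.
Discriminant: (2)^2 - 4(-3) = 16, so r = (-2 ± 4)/2.
Solving: r_1 = 1, r_2 = -3.

indicial: r^2 + 2 r - 3 = 0; roots r_1 = 1, r_2 = -3


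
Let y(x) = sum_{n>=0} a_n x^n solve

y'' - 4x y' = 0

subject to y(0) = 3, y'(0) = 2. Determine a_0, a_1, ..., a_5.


Ansatz: y(x) = sum_{n>=0} a_n x^n, so y'(x) = sum_{n>=1} n a_n x^(n-1) and y''(x) = sum_{n>=2} n(n-1) a_n x^(n-2).
Substitute into P(x) y'' + Q(x) y' + R(x) y = 0 with P(x) = 1, Q(x) = -4x, R(x) = 0, and match powers of x.
Initial conditions: a_0 = 3, a_1 = 2.
Setting the coefficient of each power of x to zero and solving order by order (substituting the coefficients already found):
  x^0: 2 a_2 = 0  ->  a_2 = 0
  x^1: 6 a_3 - 4 a_1 = 0  ->  6 a_3 = 4 a_1 = 8  ->  a_3 = 4/3
  x^2: 12 a_4 - 8 a_2 = 0  ->  12 a_4 = 8 a_2 = 0  ->  a_4 = 0
  x^3: 20 a_5 - 12 a_3 = 0  ->  20 a_5 = 12 a_3 = 16  ->  a_5 = 4/5
Truncated series: y(x) = 3 + 2 x + (4/3) x^3 + (4/5) x^5 + O(x^6).

a_0 = 3; a_1 = 2; a_2 = 0; a_3 = 4/3; a_4 = 0; a_5 = 4/5


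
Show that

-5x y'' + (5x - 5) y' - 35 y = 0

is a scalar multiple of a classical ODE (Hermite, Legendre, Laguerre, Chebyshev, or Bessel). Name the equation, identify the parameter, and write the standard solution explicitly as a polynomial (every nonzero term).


All three coefficients share the factor -5; dividing through by -5 gives  x y'' + (1 - x) y' + 7 y = 0.
This matches the Laguerre equation x y'' + (1 - x) y' + n y = 0 with n = 7; the polynomial solution is L_7(x).
With y = sum_k a_k x^k, matching x^k gives (k+1)k a_{k+1} + (k+1) a_{k+1} - k a_k + n a_k = 0, i.e. (k+1)^2 a_{k+1} = (k - n) a_k = (k - 7) a_k. The right side vanishes at k = 7, so the series terminates at degree 7.
Standard normalization L_n(0) = 1 gives a_0 = 1. Work upward with a_{k+1} = (k - 7) a_k / (k+1)^2:
  a_1 = (0 - 7)(1) / 1^2 = -7/1 = -7
  a_2 = (1 - 7)(-7) / 2^2 = 42/4 = 21/2
  a_3 = (2 - 7)(21/2) / 3^2 = (-105/2)/9 = -35/6
  a_4 = (3 - 7)(-35/6) / 4^2 = (70/3)/16 = 35/24
  a_5 = (4 - 7)(35/24) / 5^2 = (-35/8)/25 = -7/40
  a_6 = (5 - 7)(-7/40) / 6^2 = (7/20)/36 = 7/720
  a_7 = (6 - 7)(7/720) / 7^2 = (-7/720)/49 = -1/5040
Hence L_7(x) = -x^7/5040 + 7 x^6/720 - 7 x^5/40 + 35 x^4/24 - 35 x^3/6 + 21 x^2/2 - 7 x + 1.

L_7(x); series = -x^7/5040 + 7 x^6/720 - 7 x^5/40 + 35 x^4/24 - 35 x^3/6 + 21 x^2/2 - 7 x + 1


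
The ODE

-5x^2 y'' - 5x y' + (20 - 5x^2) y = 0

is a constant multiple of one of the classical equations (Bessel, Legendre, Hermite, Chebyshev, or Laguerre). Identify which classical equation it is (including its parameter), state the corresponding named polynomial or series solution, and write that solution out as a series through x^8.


All three coefficients share the factor -5; dividing through by -5 gives  x^2 y'' + x y' + (x^2 - 4) y = 0.
This matches the Bessel equation x^2 y'' + x y' + (x^2 - nu^2) y = 0 with nu^2 = 4, so nu = 2; the solution bounded at x = 0 is J_2(x).
Frobenius at x = 0: indicial roots ±nu; for r = nu the recurrence k(k + 2nu) c_k = -c_{k-2} gives the standard series J_nu(x) = sum_{k>=0} (-1)^k / (k! (k+nu)!) (x/2)^(2k+nu). Evaluate the first 4 terms:
  k = 0: (-1)^0 / (0! * 2! * 2^2) x^2 = 1/(1*2*4) x^2 = (1/8) x^2
  k = 1: (-1)^1 / (1! * 3! * 2^4) x^4 = -1/(1*6*16) x^4 = (-1/96) x^4
  k = 2: (-1)^2 / (2! * 4! * 2^6) x^6 = 1/(2*24*64) x^6 = (1/3072) x^6
  k = 3: (-1)^3 / (3! * 5! * 2^8) x^8 = -1/(6*120*256) x^8 = (-1/184320) x^8
Hence J_2(x) = -x^8/184320 + x^6/3072 - x^4/96 + x^2/8 + ....

J_2(x); series = -x^8/184320 + x^6/3072 - x^4/96 + x^2/8


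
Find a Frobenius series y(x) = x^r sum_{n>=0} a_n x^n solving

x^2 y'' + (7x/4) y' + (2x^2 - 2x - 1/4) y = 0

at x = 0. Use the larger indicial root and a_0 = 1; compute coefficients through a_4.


Write in Frobenius form y'' + (p(x)/x) y' + (q(x)/x^2) y = 0:
  p(x) = 7/4,  q(x) = 2x^2 - 2x - 1/4.
Indicial equation: r(r-1) + (7/4) r + (-1/4) = 0 -> roots r_1 = 1/4, r_2 = -1.
Take r = r_1 = 1/4. Let y(x) = x^r sum_{n>=0} a_n x^n with a_0 = 1.
Substitute y = x^r sum a_n x^n and match x^{r+n}. The recurrence is
  D(n) a_n - 2 a_{n-1} + 2 a_{n-2} = 0,  where D(n) = (r+n)(r+n-1) + (7/4)(r+n) + (-1/4).
  a_n = [2 a_{n-1} - 2 a_{n-2}] / D(n).
Since the indicial polynomial factors as (r - r_1)(r - r_2), D(n) = (r_1 + n - r_1)(r_1 + n - r_2) = n(n + 5/4).
Evaluating step by step (a_0 = 1):
  n = 1: D(1) = 1(1 + 5/4) = 9/4; numerator = 2(1) = 2; a_1 = (2)/(9/4) = 8/9
  n = 2: D(2) = 2(2 + 5/4) = 13/2; numerator = 2(8/9) - 2(1) = -2/9; a_2 = (-2/9)/(13/2) = -4/117
  n = 3: D(3) = 3(3 + 5/4) = 51/4; numerator = 2(-4/117) - 2(8/9) = -24/13; a_3 = (-24/13)/(51/4) = -32/221
  n = 4: D(4) = 4(4 + 5/4) = 21; numerator = 2(-32/221) - 2(-4/117) = -440/1989; a_4 = (-440/1989)/(21) = -440/41769

r = 1/4; a_0 = 1; a_1 = 8/9; a_2 = -4/117; a_3 = -32/221; a_4 = -440/41769


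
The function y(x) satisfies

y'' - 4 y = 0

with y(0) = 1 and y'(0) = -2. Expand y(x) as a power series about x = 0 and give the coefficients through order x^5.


Ansatz: y(x) = sum_{n>=0} a_n x^n, so y'(x) = sum_{n>=1} n a_n x^(n-1) and y''(x) = sum_{n>=2} n(n-1) a_n x^(n-2).
Substitute into P(x) y'' + Q(x) y' + R(x) y = 0 with P(x) = 1, Q(x) = 0, R(x) = -4, and match powers of x.
Initial conditions: a_0 = 1, a_1 = -2.
Setting the coefficient of each power of x to zero and solving order by order (substituting the coefficients already found):
  x^0: 2 a_2 - 4 a_0 = 0  ->  2 a_2 = 4 a_0 = 4  ->  a_2 = 2
  x^1: 6 a_3 - 4 a_1 = 0  ->  6 a_3 = 4 a_1 = -8  ->  a_3 = -4/3
  x^2: 12 a_4 - 4 a_2 = 0  ->  12 a_4 = 4 a_2 = 8  ->  a_4 = 2/3
  x^3: 20 a_5 - 4 a_3 = 0  ->  20 a_5 = 4 a_3 = -16/3  ->  a_5 = -4/15
Truncated series: y(x) = 1 - 2 x + 2 x^2 - (4/3) x^3 + (2/3) x^4 - (4/15) x^5 + O(x^6).

a_0 = 1; a_1 = -2; a_2 = 2; a_3 = -4/3; a_4 = 2/3; a_5 = -4/15


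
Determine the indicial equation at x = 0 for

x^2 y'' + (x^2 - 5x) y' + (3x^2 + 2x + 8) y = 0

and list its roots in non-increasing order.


Divide by x^2 to reach normal form y'' + P_1(x) y' + P_2(x) y = 0 with P_1(x) = 1 - 5/x and P_2(x) = 3 + 2/x + 8/x^2.
x = 0 is a singular point because the y'-coefficient 1 - 5/x has a pole at x = 0 and the y-coefficient 3 + 2/x + 8/x^2 has a pole at x = 0.
It is a regular singular point because x P_1(x) = p(x) = x - 5 and x^2 P_2(x) = q(x) = 3x^2 + 2x + 8 are polynomials, hence analytic at x = 0.
p(0) = -5,  q(0) = 8.
Indicial equation: r(r-1) + p(0) r + q(0) = 0, i.e. r^2 + (p(0) - 1) r + q(0) = 0, i.e. r^2 - 6 r + 8 = 0.
Discriminant: (-6)^2 - 4(8) = 4, so r = (6 ± 2)/2.
Solving: r_1 = 4, r_2 = 2.

indicial: r^2 - 6 r + 8 = 0; roots r_1 = 4, r_2 = 2


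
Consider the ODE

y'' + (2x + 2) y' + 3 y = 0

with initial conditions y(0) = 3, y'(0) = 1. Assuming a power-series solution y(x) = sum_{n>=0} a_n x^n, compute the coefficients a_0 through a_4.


Ansatz: y(x) = sum_{n>=0} a_n x^n, so y'(x) = sum_{n>=1} n a_n x^(n-1) and y''(x) = sum_{n>=2} n(n-1) a_n x^(n-2).
Substitute into P(x) y'' + Q(x) y' + R(x) y = 0 with P(x) = 1, Q(x) = 2x + 2, R(x) = 3, and match powers of x.
Initial conditions: a_0 = 3, a_1 = 1.
Setting the coefficient of each power of x to zero and solving order by order (substituting the coefficients already found):
  x^0: 2 a_2 + 2 a_1 + 3 a_0 = 0  ->  2 a_2 = -2 a_1 - 3 a_0 = -11  ->  a_2 = -11/2
  x^1: 6 a_3 + 4 a_2 + 5 a_1 = 0  ->  6 a_3 = -4 a_2 - 5 a_1 = 17  ->  a_3 = 17/6
  x^2: 12 a_4 + 6 a_3 + 7 a_2 = 0  ->  12 a_4 = -6 a_3 - 7 a_2 = 43/2  ->  a_4 = 43/24
Truncated series: y(x) = 3 + x - (11/2) x^2 + (17/6) x^3 + (43/24) x^4 + O(x^5).

a_0 = 3; a_1 = 1; a_2 = -11/2; a_3 = 17/6; a_4 = 43/24
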